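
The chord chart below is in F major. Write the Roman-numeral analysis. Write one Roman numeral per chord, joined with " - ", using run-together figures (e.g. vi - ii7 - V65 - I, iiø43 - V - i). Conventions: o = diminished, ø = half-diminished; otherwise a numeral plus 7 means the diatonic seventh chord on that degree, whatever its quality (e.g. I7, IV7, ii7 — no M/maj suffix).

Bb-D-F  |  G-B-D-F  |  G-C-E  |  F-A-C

Bb-D-F: root Bb is the subdominant; major triad there is IV.
G-B-D-F is the secondary dominant of V (dominant seventh chord on G): V7/V.
G-C-E: major triad on C = scale degree 5 → V64.
F-A-C has root F, degree 1 in F major, so I.

IV - V7/V - V64 - I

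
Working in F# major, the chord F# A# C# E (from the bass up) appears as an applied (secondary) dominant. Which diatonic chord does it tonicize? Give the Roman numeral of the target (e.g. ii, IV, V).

IV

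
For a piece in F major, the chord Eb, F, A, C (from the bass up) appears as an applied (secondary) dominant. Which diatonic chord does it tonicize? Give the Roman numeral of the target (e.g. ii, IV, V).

The chord is a dominant seventh chord on F.
A dominant resolves down a perfect fifth: F → Bb. In F major, Bb is scale degree 4, i.e. IV.

IV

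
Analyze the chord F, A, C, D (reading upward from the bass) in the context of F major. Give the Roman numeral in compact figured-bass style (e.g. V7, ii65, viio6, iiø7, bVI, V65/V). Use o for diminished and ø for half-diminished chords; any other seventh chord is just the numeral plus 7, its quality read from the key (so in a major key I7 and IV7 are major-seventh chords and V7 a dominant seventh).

Stacked in thirds the chord is D-F-A-C: a minor seventh chord on D.
In F major, D is the submediant; the diatonic minor seventh chord there is vi7.
With F in the bass the chord is in first inversion, so the figured bass is 65.

vi65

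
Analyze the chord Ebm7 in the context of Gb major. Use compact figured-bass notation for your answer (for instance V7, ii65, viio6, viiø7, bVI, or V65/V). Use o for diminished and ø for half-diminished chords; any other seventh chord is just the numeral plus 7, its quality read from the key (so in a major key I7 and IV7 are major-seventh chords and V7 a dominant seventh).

The pitches Eb-Gb-Bb-Db form a minor seventh chord rooted on Eb.
Eb is scale degree 6 in Gb major, and a minor seventh chord on that degree is written vi7.

vi7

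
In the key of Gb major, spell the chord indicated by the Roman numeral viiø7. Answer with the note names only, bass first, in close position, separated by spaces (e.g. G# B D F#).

The numeral's case and figure indicate a half-diminished seventh chord. In Gb major its root, the seventh degree, is F.
That chord is spelled F-Ab-Cb-Eb.

F Ab Cb Eb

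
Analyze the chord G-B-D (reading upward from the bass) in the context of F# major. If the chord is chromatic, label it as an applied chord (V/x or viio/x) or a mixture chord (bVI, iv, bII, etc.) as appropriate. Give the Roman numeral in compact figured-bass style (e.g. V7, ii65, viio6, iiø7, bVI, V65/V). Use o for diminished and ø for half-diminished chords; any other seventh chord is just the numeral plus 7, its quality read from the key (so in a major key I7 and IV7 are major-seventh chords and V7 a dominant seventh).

The pitches G-B-D form a major triad rooted on G.
G is the lowered second degree of F# major (diatonic 2 would be G#). This is the Neapolitan chord — a major triad on the lowered second degree.

bII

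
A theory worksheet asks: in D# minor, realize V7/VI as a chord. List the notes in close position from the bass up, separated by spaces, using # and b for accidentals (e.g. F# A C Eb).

F# A# C# E

V7/VI is a secondary dominant — the dominant seventh of VI. VI in D# minor is B, so the applied chord's root is F#, a perfect fifth above.
Building a dominant seventh chord on F# gives F#-A#-C#-E.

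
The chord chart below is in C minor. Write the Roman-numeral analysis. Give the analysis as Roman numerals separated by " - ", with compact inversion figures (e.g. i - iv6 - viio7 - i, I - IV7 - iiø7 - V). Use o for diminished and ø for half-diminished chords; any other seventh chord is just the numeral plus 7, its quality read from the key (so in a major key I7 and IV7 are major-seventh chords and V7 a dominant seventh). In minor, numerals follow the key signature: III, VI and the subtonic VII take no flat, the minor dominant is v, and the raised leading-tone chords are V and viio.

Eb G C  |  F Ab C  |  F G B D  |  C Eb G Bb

i6 - iv - V42 - i7

Eb-G-C has root C, degree 1 in C minor, so i6.
F-Ab-C: root F is the subdominant; minor triad there is iv.
F-G-B-D has root G, degree 5 in C minor, so V42.
C-Eb-G-Bb has root C, degree 1 in C minor, so i7.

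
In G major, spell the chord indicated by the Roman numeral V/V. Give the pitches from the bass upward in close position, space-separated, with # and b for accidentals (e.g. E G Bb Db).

A C# E

V/V is a secondary dominant — the dominant triad of V. V in G major is D, so the applied chord's root is A, a perfect fifth above.
Building a major triad on A gives A-C#-E.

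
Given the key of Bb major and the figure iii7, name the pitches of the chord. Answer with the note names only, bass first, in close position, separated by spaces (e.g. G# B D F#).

D F A C

The numeral's case and figure indicate a minor seventh chord. In Bb major its root, scale degree 3, is D.
Stacking thirds from D gives D-F-A-C.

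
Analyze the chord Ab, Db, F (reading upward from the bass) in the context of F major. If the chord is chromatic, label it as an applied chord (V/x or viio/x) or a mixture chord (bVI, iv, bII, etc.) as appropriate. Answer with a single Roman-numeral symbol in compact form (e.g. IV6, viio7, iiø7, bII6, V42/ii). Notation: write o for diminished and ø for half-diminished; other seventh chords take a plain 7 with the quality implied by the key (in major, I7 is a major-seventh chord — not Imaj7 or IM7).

Stacked in thirds the chord is Db-F-Ab: a major triad on Db.
Db is the lowered sixth degree of F major (diatonic 6 would be D). This is a major triad on the lowered sixth degree, borrowed from the parallel minor.
With Ab in the bass the chord is in second inversion, so the figured bass is 64.

bVI64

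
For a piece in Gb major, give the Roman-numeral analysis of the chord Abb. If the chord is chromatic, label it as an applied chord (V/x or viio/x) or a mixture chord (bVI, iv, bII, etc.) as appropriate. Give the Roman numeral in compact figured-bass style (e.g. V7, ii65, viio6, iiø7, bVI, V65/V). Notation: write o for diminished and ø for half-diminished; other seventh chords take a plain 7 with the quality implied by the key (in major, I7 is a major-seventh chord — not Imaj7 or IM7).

Stacked in thirds the chord is Abb-Cb-Ebb: a major triad on Abb.
Abb is the lowered second degree of Gb major (diatonic 2 would be Ab). This is the Neapolitan chord — a major triad on the lowered second degree.

bII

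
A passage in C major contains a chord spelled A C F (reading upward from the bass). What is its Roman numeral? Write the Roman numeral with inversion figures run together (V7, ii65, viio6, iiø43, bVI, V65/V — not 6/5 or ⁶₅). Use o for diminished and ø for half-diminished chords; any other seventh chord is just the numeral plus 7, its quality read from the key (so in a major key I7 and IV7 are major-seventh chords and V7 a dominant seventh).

Stacked in thirds the chord is F-A-C: a major triad on F.
In C major, F is the subdominant; the diatonic major triad there is IV.
With A in the bass the chord is in first inversion, so the figured bass is 6.

IV6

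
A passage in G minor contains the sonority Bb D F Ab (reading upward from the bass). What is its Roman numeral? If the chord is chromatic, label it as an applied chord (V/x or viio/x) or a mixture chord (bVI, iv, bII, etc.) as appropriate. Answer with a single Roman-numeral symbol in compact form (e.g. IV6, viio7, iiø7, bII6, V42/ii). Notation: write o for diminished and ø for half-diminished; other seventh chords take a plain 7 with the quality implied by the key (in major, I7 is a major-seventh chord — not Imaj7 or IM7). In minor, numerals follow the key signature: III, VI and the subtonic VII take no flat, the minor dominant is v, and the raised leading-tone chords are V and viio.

V7/VI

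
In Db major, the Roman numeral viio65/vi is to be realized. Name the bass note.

The applied chord viio65/vi is rooted on A: A-C-Eb-Gb.
The figure 65 means first inversion — the third is in the bass.

C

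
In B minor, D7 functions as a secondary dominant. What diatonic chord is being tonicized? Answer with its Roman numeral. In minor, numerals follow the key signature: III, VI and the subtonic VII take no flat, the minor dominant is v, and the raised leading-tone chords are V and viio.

VI

The chord is a dominant seventh chord on D.
A dominant resolves down a perfect fifth: D → G. In B minor, G is scale degree 6, i.e. VI.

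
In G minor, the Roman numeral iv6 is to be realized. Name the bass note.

iv in G minor has root C; the chord is C-Eb-G.
The figure 6 means first inversion — the third is in the bass.

Eb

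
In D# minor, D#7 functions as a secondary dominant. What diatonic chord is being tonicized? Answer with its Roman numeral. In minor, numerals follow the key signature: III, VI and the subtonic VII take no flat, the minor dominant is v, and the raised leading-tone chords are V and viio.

The chord is a dominant seventh chord on D#.
A dominant resolves down a perfect fifth: D# → G#. In D# minor, G# is scale degree 4, i.e. iv.

iv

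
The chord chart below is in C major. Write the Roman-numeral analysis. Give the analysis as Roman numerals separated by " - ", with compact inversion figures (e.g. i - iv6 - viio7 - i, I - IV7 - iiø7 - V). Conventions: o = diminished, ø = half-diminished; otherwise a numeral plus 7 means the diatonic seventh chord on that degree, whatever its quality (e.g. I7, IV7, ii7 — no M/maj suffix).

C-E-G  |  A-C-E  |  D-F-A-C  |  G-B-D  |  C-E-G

I - vi - ii7 - V - I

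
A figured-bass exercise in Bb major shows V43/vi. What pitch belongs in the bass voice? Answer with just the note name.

A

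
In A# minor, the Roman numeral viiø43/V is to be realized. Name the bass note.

The applied chord viiø43/V is rooted on D##: D##-F##-A#-C##.
The figure 43 means second inversion — the fifth is in the bass.

A#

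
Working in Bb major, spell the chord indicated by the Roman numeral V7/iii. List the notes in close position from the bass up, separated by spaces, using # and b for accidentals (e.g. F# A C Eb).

V7/iii is a secondary dominant — the dominant seventh of iii. iii in Bb major is D, so the applied chord's root is A, a perfect fifth above.
Building a dominant seventh chord on A gives A-C#-E-G.

A C# E G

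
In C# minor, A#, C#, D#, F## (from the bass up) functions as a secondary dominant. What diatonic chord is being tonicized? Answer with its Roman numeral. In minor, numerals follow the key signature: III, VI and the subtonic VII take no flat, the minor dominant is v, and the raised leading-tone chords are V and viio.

V

The chord is a dominant seventh chord on D#.
A dominant resolves down a perfect fifth: D# → G#. In C# minor, G# is scale degree 5, i.e. V.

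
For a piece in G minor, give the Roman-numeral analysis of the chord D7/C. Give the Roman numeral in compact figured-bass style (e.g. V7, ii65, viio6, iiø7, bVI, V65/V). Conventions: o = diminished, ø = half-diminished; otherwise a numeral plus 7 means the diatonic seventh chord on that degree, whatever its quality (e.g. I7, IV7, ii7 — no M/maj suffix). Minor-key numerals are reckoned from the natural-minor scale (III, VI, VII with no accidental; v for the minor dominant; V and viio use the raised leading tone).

Stacked in thirds the chord is D-F#-A-C: a dominant seventh chord on D.
D is scale degree 5 in G minor, and a dominant seventh chord on that degree is written V7.
With C in the bass the chord is in third inversion, so the figured bass is 42.

V42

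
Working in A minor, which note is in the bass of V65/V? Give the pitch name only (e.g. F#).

The applied chord V65/V is rooted on B: B-D#-F#-A.
The figure 65 means first inversion — the third is in the bass.

D#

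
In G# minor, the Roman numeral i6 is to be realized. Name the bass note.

B

i in G# minor has root G#; the chord is G#-B-D#.
The figure 6 means first inversion — the third is in the bass.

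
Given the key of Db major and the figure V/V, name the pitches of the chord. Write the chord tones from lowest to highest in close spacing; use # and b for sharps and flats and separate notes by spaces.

V/V is a secondary dominant — the dominant triad of V. V in Db major is Ab, so the applied chord's root is Eb, a perfect fifth above.
Building a major triad on Eb gives Eb-G-Bb.

Eb G Bb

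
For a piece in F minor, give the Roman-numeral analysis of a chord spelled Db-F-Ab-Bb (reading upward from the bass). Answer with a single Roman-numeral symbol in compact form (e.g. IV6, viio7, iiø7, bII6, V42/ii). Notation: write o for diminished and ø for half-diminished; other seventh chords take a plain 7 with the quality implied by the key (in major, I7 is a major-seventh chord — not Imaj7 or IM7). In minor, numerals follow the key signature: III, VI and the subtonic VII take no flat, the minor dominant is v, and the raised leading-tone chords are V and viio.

Stacked in thirds the chord is Bb-Db-F-Ab: a minor seventh chord on Bb.
In F minor, Bb is the subdominant; the diatonic minor seventh chord there is iv7.
With Db in the bass the chord is in first inversion, so the figured bass is 65.

iv65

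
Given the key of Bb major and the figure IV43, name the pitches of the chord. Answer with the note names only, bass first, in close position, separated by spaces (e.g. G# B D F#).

The numeral's case and figure indicate a major seventh chord. In Bb major its root, scale degree 4, is Eb.
Stacking thirds from Eb gives Eb-G-Bb-D.
The figured bass 43 indicates second inversion, placing the fifth (Bb) in the bass: Bb-D-Eb-G.

Bb D Eb G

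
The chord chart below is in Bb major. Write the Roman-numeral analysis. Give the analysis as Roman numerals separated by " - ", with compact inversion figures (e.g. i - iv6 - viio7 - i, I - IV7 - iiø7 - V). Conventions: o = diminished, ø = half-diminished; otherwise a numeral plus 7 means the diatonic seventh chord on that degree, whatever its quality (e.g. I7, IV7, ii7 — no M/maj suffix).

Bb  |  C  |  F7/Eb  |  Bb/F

I - V/V - V42 - I64

Bb has root Bb, degree 1 in Bb major, so I.
C: a major triad on C, the applied dominant of V → V/V.
F7/Eb: root F is the dominant; dominant seventh chord there is V42.
Bb/F: major triad on Bb = scale degree 1 → I64.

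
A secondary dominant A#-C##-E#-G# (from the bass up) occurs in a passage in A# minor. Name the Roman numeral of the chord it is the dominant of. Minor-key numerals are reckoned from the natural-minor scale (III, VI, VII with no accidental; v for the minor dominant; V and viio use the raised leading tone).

The chord is a dominant seventh chord on A#.
A dominant resolves down a perfect fifth: A# → D#. In A# minor, D# is scale degree 4, i.e. iv.

iv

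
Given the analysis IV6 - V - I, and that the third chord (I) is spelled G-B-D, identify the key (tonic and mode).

G major

The anchor chord is a major triad on G, labeled I.
If G is scale degree 1 and the mode makes that degree carry a major triad, the tonic is G and the mode is major.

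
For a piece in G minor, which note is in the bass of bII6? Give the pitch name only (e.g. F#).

C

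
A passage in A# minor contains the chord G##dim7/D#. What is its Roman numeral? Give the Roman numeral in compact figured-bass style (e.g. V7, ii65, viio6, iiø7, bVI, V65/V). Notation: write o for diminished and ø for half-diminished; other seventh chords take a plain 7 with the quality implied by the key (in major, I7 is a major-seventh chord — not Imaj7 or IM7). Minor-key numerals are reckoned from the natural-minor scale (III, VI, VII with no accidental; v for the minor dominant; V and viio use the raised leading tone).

viio43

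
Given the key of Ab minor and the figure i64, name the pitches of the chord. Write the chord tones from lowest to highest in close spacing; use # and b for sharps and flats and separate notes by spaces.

In Ab minor, scale degree 1 is Ab, and the diatonic chord built there is a minor triad.
That chord is spelled Ab-Cb-Eb.
With the 64 figure the chord is in second inversion; from the bass Eb upward in close position it reads Eb-Ab-Cb.

Eb Ab Cb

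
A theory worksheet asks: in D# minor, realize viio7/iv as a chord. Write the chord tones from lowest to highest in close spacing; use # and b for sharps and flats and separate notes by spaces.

F## A# C# E

viio7/iv is a secondary leading-tone chord. The target iv is G# in D# minor; the applied chord is rooted a semitone below, on F##.
Building a fully diminished seventh chord on F## gives F##-A#-C#-E.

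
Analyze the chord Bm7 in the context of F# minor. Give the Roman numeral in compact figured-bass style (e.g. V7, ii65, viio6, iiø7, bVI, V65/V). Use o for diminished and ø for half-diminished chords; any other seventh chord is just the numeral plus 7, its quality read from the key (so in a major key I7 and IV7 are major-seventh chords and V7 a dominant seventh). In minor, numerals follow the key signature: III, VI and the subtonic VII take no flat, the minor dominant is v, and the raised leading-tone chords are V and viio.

Stacked in thirds the chord is B-D-F#-A: a minor seventh chord on B.
B is scale degree 4 in F# minor, and a minor seventh chord on that degree is written iv7.

iv7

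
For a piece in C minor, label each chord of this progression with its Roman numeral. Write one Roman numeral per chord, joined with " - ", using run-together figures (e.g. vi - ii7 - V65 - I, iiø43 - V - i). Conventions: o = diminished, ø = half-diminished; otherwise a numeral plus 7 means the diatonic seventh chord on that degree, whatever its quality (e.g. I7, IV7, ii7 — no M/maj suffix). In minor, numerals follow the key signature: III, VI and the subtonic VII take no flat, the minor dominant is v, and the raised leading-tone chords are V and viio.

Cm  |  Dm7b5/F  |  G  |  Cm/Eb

Cm: minor triad on C = scale degree 1 → i.
Dm7b5/F: half-diminished seventh chord on D = scale degree 2 → iiø65.
G: major triad on G = scale degree 5 → V.
Cm/Eb has root C, degree 1 in C minor, so i6.

i - iiø65 - V - i6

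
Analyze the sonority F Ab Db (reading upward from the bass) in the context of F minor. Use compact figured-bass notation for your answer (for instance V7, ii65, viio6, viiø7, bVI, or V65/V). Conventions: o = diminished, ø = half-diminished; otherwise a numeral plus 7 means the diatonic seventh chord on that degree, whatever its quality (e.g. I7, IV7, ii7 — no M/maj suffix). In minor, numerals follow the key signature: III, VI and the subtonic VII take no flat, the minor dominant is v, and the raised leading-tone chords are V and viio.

VI6

Stacked in thirds the chord is Db-F-Ab: a major triad on Db.
Db is scale degree 6 in F minor, and a major triad on that degree is written VI.
With F in the bass the chord is in first inversion, so the figured bass is 6.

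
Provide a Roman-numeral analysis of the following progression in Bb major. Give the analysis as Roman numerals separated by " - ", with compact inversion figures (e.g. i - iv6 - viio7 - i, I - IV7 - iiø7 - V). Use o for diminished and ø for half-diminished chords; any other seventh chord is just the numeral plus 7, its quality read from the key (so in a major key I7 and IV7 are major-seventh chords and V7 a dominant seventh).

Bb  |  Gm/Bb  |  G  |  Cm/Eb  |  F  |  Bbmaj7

Bb: root Bb is the tonic; major triad there is I.
Gm/Bb has root G, degree 6 in Bb major, so vi6.
G: a major triad on G, the applied dominant of ii → V/ii.
Cm/Eb has root C, degree 2 in Bb major, so ii6.
F: major triad on F = scale degree 5 → V.
Bbmaj7: root Bb is the tonic; major seventh chord there is I7.

I - vi6 - V/ii - ii6 - V - I7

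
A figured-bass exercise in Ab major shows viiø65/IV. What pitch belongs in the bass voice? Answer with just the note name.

The applied chord viiø65/IV is rooted on C: C-Eb-Gb-Bb.
The figure 65 means first inversion — the third is in the bass.

Eb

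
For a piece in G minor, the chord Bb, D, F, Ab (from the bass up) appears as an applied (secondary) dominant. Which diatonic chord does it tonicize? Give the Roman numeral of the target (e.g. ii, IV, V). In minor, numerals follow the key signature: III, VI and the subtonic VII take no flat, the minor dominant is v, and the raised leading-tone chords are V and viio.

The chord is a dominant seventh chord on Bb.
A dominant resolves down a perfect fifth: Bb → Eb. In G minor, Eb is scale degree 6, i.e. VI.

VI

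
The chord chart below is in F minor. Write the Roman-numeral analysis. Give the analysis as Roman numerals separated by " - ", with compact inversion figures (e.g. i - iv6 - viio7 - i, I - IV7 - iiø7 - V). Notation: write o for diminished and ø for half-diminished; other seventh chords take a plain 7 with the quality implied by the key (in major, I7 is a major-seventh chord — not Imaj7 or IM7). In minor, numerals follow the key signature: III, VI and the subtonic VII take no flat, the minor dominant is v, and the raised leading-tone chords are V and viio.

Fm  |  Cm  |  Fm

Fm: root F is the tonic; minor triad there is i.
Cm: root C is the dominant; minor triad there is v.
Fm has root F, degree 1 in F minor, so i.

i - v - i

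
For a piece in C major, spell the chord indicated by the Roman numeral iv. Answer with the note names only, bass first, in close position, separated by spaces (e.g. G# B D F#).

F Ab C

iv is the minor subdominant, borrowed from the parallel minor. In C major that root is F.
So the chord is F-Ab-C, a minor triad.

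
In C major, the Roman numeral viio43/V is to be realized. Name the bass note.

The applied chord viio43/V is rooted on F#: F#-A-C-Eb.
The figure 43 means second inversion — the fifth is in the bass.

C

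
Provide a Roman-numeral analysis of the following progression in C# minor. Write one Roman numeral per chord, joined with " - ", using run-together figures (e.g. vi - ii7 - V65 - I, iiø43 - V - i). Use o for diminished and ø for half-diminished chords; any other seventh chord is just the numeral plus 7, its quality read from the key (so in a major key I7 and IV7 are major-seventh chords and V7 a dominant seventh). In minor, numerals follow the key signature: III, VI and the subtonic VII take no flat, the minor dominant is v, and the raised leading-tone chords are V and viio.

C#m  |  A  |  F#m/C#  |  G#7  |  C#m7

i - VI - iv64 - V7 - i7

C#m: root C# is the tonic; minor triad there is i.
A: root A is the submediant; major triad there is VI.
F#m/C#: minor triad on F# = scale degree 4 → iv64.
G#7 has root G#, degree 5 in C# minor, so V7.
C#m7: minor seventh chord on C# = scale degree 1 → i7.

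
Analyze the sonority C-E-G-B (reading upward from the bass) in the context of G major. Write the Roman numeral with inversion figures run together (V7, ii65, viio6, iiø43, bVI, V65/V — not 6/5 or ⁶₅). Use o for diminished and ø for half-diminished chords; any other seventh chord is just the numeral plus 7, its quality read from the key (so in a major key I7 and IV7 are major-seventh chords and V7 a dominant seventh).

IV7

Stacked in thirds the chord is C-E-G-B: a major seventh chord on C.
C is scale degree 4 in G major, and a major seventh chord on that degree is written IV7.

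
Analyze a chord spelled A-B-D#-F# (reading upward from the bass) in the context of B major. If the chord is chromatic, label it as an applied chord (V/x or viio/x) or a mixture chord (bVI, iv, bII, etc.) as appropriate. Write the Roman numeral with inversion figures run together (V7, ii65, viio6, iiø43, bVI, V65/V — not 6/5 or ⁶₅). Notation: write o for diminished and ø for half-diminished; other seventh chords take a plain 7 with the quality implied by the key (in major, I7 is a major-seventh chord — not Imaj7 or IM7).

Stacked in thirds the chord is B-D#-F#-A: a dominant seventh chord on B.
B is not a diatonic chord root with this quality in B major, but it lies a perfect fifth above E (IV), so the chord functions as an applied dominant of IV.
With A in the bass the chord is in third inversion, so the figured bass is 42.

V42/IV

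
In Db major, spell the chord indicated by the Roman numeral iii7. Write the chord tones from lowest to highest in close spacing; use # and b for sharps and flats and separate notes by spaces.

F Ab C Eb

The numeral's case and figure indicate a minor seventh chord. In Db major its root, the mediant, is F.
That chord is spelled F-Ab-C-Eb.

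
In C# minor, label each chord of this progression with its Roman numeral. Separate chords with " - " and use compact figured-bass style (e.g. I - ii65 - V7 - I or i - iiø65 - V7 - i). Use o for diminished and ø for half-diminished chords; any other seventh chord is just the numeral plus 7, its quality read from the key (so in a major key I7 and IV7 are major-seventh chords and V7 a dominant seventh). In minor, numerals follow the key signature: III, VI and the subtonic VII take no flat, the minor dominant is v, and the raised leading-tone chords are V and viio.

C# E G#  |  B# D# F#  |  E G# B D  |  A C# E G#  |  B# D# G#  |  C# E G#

i - viio - V7/VI - VI7 - V6 - i

C#-E-G# has root C#, degree 1 in C# minor, so i.
B#-D#-F# has root B#, degree 7 in C# minor, so viio.
E-G#-B-D: a dominant seventh chord on E, the applied dominant of VI → V7/VI.
A-C#-E-G#: major seventh chord on A = scale degree 6 → VI7.
B#-D#-G#: major triad on G# = scale degree 5 → V6.
C#-E-G# has root C#, degree 1 in C# minor, so i.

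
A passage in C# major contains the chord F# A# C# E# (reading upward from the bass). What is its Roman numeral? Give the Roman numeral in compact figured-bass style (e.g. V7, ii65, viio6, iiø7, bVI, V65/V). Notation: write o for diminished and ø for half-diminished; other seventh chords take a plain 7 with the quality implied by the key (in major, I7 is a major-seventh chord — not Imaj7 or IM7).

IV7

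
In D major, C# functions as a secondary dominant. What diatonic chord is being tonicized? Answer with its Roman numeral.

The chord is a major triad on C#.
A dominant resolves down a perfect fifth: C# → F#. In D major, F# is scale degree 3, i.e. iii.

iii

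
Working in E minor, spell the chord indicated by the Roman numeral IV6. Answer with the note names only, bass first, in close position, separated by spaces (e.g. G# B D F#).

IV6 is the major subdominant, borrowed from the parallel major. In E minor that root is A.
So the chord is A-C#-E.
The figured bass 6 indicates first inversion, placing the third (C#) in the bass: C#-E-A.

C# E A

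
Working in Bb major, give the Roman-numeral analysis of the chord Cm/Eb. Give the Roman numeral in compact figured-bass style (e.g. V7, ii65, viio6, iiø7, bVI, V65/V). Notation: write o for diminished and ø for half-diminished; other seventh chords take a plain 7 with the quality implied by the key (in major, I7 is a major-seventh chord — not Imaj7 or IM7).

ii6

Stacked in thirds the chord is C-Eb-G: a minor triad on C.
In Bb major, C is the supertonic; the diatonic minor triad there is ii.
With Eb in the bass the chord is in first inversion, so the figured bass is 6.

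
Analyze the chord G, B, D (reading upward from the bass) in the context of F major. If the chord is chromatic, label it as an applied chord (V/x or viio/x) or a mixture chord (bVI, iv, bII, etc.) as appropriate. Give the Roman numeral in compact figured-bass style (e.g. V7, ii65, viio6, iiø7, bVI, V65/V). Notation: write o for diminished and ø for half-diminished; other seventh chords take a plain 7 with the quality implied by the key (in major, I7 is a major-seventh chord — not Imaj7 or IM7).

Stacked in thirds the chord is G-B-D: a major triad on G.
G is not a diatonic chord root with this quality in F major, but it lies a perfect fifth above C (V), so the chord functions as an applied dominant of V.

V/V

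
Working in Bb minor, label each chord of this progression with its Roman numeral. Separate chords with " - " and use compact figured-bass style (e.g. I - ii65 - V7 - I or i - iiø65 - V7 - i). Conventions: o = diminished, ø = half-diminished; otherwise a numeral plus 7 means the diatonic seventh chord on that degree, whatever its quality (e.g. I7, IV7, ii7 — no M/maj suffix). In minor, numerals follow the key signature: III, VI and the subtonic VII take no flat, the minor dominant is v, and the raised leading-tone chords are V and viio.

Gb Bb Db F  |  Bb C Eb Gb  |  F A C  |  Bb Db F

Gb-Bb-Db-F: major seventh chord on Gb = scale degree 6 → VI7.
Bb-C-Eb-Gb has root C, degree 2 in Bb minor, so iiø42.
F-A-C: major triad on F = scale degree 5 → V.
Bb-Db-F: minor triad on Bb = scale degree 1 → i.

VI7 - iiø42 - V - i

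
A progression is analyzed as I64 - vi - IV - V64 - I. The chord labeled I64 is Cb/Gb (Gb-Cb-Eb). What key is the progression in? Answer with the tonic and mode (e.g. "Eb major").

Cb major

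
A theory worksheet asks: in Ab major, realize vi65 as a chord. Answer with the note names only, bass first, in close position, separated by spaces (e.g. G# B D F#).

Ab C Eb F

In Ab major, the submediant is F, and the diatonic chord built there is a minor seventh chord.
Stacking thirds from F gives F-Ab-C-Eb.
The figured bass 65 indicates first inversion, placing the third (Ab) in the bass: Ab-C-Eb-F.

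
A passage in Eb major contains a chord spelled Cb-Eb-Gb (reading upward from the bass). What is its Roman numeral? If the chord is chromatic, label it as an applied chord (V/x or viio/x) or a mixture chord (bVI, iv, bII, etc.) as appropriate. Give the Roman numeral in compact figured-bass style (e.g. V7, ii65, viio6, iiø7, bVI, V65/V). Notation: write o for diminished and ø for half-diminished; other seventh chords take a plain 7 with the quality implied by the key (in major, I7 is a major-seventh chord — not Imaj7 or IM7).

The pitches Cb-Eb-Gb form a major triad rooted on Cb.
Cb is the lowered sixth degree of Eb major (diatonic 6 would be C). This is a major triad on the lowered sixth degree, borrowed from the parallel minor.

bVI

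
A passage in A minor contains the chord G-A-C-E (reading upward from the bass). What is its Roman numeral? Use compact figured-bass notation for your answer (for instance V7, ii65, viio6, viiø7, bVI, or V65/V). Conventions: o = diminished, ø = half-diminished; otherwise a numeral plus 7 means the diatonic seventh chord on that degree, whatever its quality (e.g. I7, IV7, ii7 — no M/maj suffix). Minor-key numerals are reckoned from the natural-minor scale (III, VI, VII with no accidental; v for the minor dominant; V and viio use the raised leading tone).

The pitches A-C-E-G form a minor seventh chord rooted on A.
A is scale degree 1 in A minor, and a minor seventh chord on that degree is written i7.
With G in the bass the chord is in third inversion, so the figured bass is 42.

i42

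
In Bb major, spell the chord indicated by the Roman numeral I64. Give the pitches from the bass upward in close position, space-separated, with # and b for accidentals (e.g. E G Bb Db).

F Bb D

In Bb major, scale degree 1 is Bb, and the diatonic chord built there is a major triad.
That chord is spelled Bb-D-F.
The figured bass 64 indicates second inversion, placing the fifth (F) in the bass: F-Bb-D.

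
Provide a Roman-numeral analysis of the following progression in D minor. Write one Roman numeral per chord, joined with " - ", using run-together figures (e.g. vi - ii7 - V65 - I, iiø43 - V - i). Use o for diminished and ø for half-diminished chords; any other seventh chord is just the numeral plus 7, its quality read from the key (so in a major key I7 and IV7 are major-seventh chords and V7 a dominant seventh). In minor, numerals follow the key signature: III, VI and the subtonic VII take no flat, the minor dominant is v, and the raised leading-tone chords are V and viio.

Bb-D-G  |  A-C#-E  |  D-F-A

Bb-D-G has root G, degree 4 in D minor, so iv6.
A-C#-E has root A, degree 5 in D minor, so V.
D-F-A: minor triad on D = scale degree 1 → i.

iv6 - V - i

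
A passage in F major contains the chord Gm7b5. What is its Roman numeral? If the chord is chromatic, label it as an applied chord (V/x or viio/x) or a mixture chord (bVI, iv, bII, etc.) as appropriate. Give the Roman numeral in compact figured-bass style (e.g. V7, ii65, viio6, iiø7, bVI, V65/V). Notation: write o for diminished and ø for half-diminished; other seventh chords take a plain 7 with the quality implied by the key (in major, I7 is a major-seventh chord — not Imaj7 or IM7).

iiø7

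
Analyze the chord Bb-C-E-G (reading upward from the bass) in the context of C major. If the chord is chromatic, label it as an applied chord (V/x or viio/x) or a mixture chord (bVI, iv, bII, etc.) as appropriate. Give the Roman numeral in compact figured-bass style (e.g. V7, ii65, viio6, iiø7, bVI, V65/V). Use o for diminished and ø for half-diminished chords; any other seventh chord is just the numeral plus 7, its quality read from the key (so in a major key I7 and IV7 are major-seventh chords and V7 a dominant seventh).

V42/IV

Stacked in thirds the chord is C-E-G-Bb: a dominant seventh chord on C.
C is not a diatonic chord root with this quality in C major, but it lies a perfect fifth above F (IV), so the chord functions as an applied dominant of IV.
With Bb in the bass the chord is in third inversion, so the figured bass is 42.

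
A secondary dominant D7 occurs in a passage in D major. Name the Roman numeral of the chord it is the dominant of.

The chord is a dominant seventh chord on D.
A dominant resolves down a perfect fifth: D → G. In D major, G is scale degree 4, i.e. IV.

IV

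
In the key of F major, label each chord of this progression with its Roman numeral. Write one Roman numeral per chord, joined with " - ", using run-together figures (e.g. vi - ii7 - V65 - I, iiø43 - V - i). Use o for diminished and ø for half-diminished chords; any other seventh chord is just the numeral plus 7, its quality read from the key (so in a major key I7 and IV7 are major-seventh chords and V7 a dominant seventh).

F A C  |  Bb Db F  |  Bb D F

I - iv - IV

F-A-C has root F, degree 1 in F major, so I.
Bb-Db-F: minor triad on Bb — chromatic; iv (borrowed from the parallel minor).
Bb-D-F has root Bb, degree 4 in F major, so IV.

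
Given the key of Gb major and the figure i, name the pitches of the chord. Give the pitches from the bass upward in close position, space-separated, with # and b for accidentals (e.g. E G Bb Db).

i is the minor tonic, borrowed from the parallel minor. In Gb major that root is Gb.
So the chord is Gb-Bbb-Db.

Gb Bbb Db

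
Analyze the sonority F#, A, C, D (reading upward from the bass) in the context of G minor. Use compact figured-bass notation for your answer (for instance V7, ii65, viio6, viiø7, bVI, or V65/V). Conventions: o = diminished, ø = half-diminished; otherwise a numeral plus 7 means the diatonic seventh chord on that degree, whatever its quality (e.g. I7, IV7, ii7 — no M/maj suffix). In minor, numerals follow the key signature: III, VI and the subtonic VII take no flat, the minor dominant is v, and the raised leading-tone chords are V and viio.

V65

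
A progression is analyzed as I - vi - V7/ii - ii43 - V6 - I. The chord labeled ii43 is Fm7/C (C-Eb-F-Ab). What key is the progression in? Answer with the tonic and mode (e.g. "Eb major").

The chord Fm7/C is a minor seventh chord rooted on F; its label is ii43.
ii43 on F implies F is the supertonic; that puts the tonic at Eb, and the lowercase numeral fits major mode.

Eb major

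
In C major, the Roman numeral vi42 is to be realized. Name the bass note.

G

vi in C major has root A; the chord is A-C-E-G.
The figure 42 means third inversion — the seventh is in the bass.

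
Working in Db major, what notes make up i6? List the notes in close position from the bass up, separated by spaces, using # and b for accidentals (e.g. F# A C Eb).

Scale degree 1 in Db major is Db; here the chord built on it is altered to a minor triad. i6 is the minor tonic, borrowed from the parallel minor.
So the chord is Db-Fb-Ab.
The figured bass 6 indicates first inversion, placing the third (Fb) in the bass: Fb-Ab-Db.

Fb Ab Db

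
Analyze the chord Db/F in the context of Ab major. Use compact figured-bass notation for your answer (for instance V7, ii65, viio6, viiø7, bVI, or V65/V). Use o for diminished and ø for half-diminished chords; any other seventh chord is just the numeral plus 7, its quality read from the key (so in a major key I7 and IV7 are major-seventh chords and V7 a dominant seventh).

The pitches Db-F-Ab form a major triad rooted on Db.
In Ab major, Db is the subdominant; the diatonic major triad there is IV.
With F in the bass the chord is in first inversion, so the figured bass is 6.

IV6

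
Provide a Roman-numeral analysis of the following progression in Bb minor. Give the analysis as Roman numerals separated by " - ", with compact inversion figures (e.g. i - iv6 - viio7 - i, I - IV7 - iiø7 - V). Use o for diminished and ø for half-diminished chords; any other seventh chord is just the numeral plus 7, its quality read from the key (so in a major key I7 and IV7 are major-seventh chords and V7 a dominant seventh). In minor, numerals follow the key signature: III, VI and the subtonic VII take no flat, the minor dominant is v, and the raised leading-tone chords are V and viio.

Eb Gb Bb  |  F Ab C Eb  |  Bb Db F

iv - v7 - i

Eb-Gb-Bb: minor triad on Eb = scale degree 4 → iv.
F-Ab-C-Eb has root F, degree 5 in Bb minor, so v7.
Bb-Db-F has root Bb, degree 1 in Bb minor, so i.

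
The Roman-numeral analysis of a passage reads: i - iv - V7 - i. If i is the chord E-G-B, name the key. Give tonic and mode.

E minor

i is given as E-G-B — a minor triad with root E.
If E is scale degree 1 and the mode makes that degree carry a minor triad, the tonic is E and the mode is minor.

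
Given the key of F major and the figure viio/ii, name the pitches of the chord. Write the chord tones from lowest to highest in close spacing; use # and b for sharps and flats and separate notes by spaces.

The slash marks an applied leading-tone chord: viio of ii. In F major, ii is G, so the leading tone to it is F#, a half step below.
Building a diminished triad on F# gives F#-A-C.

F# A C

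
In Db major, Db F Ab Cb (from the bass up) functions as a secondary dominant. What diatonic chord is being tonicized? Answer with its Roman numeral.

The chord is a dominant seventh chord on Db.
A dominant resolves down a perfect fifth: Db → Gb. In Db major, Gb is scale degree 4, i.e. IV.

IV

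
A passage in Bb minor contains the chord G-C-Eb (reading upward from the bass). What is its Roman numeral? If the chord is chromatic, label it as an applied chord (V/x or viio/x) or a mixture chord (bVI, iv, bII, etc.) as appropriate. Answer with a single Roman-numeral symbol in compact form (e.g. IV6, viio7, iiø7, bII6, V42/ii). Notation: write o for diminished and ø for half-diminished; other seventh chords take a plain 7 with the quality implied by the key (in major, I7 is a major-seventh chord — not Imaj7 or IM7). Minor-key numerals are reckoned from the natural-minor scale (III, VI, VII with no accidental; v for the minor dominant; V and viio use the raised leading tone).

The pitches C-Eb-G form a minor triad rooted on C.
C is the second degree of Bb minor. This is the minor supertonic, borrowed from the parallel major (the Dorian ii).
With G in the bass the chord is in second inversion, so the figured bass is 64.

ii64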